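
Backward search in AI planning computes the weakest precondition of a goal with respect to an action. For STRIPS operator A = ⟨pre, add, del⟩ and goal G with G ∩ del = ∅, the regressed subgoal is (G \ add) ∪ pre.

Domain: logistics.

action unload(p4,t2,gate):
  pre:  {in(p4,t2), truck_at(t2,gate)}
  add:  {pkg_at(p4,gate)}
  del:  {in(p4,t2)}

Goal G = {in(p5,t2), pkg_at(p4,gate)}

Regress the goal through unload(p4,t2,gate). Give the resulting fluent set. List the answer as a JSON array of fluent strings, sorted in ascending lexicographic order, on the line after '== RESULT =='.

Compute (G \ add) ∪ pre:
  G ∩ del = {}  (empty — regression defined)
  G \ add = {in(p5,t2), pkg_at(p4,gate)} \ {pkg_at(p4,gate)} = {in(p5,t2)}
  ∪ pre   = {in(p5,t2)} ∪ {in(p4,t2), truck_at(t2,gate)}
          = {in(p4,t2), in(p5,t2), truck_at(t2,gate)}

== RESULT ==
["in(p4,t2)", "in(p5,t2)", "truck_at(t2,gate)"]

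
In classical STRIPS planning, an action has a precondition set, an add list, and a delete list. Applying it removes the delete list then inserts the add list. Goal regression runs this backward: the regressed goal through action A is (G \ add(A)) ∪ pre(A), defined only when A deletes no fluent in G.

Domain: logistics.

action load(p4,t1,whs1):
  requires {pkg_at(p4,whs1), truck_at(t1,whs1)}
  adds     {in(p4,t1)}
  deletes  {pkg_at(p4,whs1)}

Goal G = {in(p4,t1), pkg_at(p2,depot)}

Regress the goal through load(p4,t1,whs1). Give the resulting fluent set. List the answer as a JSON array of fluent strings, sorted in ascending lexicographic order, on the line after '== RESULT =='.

Regress:
  G ∩ del = {}  (empty — regression defined)
  G \ add = {in(p4,t1), pkg_at(p2,depot)} \ {in(p4,t1)} = {pkg_at(p2,depot)}
  ∪ pre   = {pkg_at(p2,depot)} ∪ {pkg_at(p4,whs1), truck_at(t1,whs1)}
          = {pkg_at(p2,depot), pkg_at(p4,whs1), truck_at(t1,whs1)}

== RESULT ==
["pkg_at(p2,depot)", "pkg_at(p4,whs1)", "truck_at(t1,whs1)"]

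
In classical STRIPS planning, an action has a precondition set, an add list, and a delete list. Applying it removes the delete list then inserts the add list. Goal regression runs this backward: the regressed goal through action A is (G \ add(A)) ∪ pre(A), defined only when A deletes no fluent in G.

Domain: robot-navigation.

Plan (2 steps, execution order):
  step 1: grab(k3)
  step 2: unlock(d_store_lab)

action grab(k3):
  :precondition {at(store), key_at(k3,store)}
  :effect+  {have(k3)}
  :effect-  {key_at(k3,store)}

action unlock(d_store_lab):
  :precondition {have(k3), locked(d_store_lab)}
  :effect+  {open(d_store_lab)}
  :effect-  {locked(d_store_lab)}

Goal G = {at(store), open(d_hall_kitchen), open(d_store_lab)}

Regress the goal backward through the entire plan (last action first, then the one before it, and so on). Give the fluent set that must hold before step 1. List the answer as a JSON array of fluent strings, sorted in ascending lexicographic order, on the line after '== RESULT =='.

Regress step by step:
  through step 2 (unlock(d_store_lab)): drop {open(d_store_lab)}, keep {at(store), open(d_hall_kitchen)}, require {have(k3), locked(d_store_lab)}
    → {at(store), have(k3), locked(d_store_lab), open(d_hall_kitchen)}
  through step 1 (grab(k3)): drop {have(k3)}, keep {at(store), locked(d_store_lab), open(d_hall_kitchen)}, require {at(store), key_at(k3,store)}
    → {at(store), key_at(k3,store), locked(d_store_lab), open(d_hall_kitchen)}

== RESULT ==
["at(store)", "key_at(k3,store)", "locked(d_store_lab)", "open(d_hall_kitchen)"]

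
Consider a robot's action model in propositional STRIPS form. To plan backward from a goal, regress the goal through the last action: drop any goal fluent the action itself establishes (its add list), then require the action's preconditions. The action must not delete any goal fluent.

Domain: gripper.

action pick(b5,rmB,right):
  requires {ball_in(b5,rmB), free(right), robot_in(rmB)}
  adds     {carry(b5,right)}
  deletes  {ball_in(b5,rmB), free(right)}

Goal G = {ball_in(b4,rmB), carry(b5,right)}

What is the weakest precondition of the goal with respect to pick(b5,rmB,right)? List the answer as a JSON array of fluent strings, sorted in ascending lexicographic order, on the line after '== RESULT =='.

Regress:
  G ∩ del = {}  (empty — regression defined)
  G \ add = {ball_in(b4,rmB), carry(b5,right)} \ {carry(b5,right)} = {ball_in(b4,rmB)}
  ∪ pre   = {ball_in(b4,rmB)} ∪ {ball_in(b5,rmB), free(right), robot_in(rmB)}
          = {ball_in(b4,rmB), ball_in(b5,rmB), free(right), robot_in(rmB)}

== RESULT ==
["ball_in(b4,rmB)", "ball_in(b5,rmB)", "free(right)", "robot_in(rmB)"]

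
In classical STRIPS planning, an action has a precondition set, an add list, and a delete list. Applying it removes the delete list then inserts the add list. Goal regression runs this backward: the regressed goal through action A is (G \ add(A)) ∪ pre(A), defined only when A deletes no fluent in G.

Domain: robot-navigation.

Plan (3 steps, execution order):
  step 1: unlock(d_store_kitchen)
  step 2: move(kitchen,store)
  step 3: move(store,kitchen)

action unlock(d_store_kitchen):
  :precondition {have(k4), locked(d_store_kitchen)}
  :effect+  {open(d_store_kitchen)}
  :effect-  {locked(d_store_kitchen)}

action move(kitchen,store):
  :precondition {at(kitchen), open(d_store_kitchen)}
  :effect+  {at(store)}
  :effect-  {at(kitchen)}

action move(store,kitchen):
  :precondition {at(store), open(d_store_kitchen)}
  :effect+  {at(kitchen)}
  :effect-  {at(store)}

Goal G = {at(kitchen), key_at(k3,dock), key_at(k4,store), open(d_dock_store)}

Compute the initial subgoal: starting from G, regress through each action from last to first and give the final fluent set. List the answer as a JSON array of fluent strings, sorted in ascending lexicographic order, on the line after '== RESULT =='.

Work backward from the goal:
  through step 3 (move(store,kitchen)): drop {at(kitchen)}, keep {key_at(k3,dock), key_at(k4,store), open(d_dock_store)}, require {at(store), open(d_store_kitchen)}
    → {at(store), key_at(k3,dock), key_at(k4,store), open(d_dock_store), open(d_store_kitchen)}
  through step 2 (move(kitchen,store)): drop {at(store)}, keep {key_at(k3,dock), key_at(k4,store), open(d_dock_store), open(d_store_kitchen)}, require {at(kitchen), open(d_store_kitchen)}
    → {at(kitchen), key_at(k3,dock), key_at(k4,store), open(d_dock_store), open(d_store_kitchen)}
  through step 1 (unlock(d_store_kitchen)): drop {open(d_store_kitchen)}, keep {at(kitchen), key_at(k3,dock), key_at(k4,store), open(d_dock_store)}, require {have(k4), locked(d_store_kitchen)}
    → {at(kitchen), have(k4), key_at(k3,dock), key_at(k4,store), locked(d_store_kitchen), open(d_dock_store)}

== RESULT ==
["at(kitchen)", "have(k4)", "key_at(k3,dock)", "key_at(k4,store)", "locked(d_store_kitchen)", "open(d_dock_store)"]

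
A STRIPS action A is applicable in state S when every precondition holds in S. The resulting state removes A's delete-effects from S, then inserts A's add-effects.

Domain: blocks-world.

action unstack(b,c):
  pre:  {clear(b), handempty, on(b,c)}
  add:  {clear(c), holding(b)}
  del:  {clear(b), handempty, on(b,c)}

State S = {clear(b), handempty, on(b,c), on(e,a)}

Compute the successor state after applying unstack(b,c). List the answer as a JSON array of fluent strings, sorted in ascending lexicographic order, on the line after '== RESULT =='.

Progress:
  pre ⊆ S: {clear(b), handempty, on(b,c)} ⊆ S  — applicable
  S \ del = {on(e,a)}
  ∪ add   = {clear(c), holding(b), on(e,a)}

== RESULT ==
["clear(c)", "holding(b)", "on(e,a)"]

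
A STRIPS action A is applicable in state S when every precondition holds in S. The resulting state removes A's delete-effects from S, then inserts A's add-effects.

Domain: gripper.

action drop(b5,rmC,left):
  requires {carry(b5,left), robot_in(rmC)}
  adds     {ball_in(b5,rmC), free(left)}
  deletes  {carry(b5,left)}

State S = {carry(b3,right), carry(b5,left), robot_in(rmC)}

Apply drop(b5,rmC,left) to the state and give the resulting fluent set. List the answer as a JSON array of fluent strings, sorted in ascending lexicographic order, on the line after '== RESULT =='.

Compute (S \ del) ∪ add:
  pre ⊆ S: {carry(b5,left), robot_in(rmC)} ⊆ S  — applicable
  S \ del = {carry(b3,right), robot_in(rmC)}
  ∪ add   = {ball_in(b5,rmC), carry(b3,right), free(left), robot_in(rmC)}

== RESULT ==
["ball_in(b5,rmC)", "carry(b3,right)", "free(left)", "robot_in(rmC)"]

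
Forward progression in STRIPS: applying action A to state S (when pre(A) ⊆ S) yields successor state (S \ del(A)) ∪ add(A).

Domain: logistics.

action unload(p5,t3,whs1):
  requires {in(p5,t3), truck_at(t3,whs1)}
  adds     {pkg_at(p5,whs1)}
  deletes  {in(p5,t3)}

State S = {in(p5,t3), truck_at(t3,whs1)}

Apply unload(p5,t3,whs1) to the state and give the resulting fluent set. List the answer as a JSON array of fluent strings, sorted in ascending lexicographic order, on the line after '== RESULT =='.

Progress:
  pre ⊆ S: {in(p5,t3), truck_at(t3,whs1)} ⊆ S  — applicable
  S \ del = {truck_at(t3,whs1)}
  ∪ add   = {pkg_at(p5,whs1), truck_at(t3,whs1)}

== RESULT ==
["pkg_at(p5,whs1)", "truck_at(t3,whs1)"]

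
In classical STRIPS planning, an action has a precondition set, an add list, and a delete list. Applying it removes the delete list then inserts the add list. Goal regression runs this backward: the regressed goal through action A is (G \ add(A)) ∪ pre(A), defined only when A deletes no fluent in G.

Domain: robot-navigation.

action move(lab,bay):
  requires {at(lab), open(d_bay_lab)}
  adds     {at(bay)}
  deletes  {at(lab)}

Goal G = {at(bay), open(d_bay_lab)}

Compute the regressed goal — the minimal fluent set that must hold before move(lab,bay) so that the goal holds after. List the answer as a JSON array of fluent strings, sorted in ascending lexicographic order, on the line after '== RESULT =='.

Regress:
  G ∩ del = {}  (empty — regression defined)
  G \ add = {at(bay), open(d_bay_lab)} \ {at(bay)} = {open(d_bay_lab)}
  ∪ pre   = {open(d_bay_lab)} ∪ {at(lab), open(d_bay_lab)}
          = {at(lab), open(d_bay_lab)}

== RESULT ==
["at(lab)", "open(d_bay_lab)"]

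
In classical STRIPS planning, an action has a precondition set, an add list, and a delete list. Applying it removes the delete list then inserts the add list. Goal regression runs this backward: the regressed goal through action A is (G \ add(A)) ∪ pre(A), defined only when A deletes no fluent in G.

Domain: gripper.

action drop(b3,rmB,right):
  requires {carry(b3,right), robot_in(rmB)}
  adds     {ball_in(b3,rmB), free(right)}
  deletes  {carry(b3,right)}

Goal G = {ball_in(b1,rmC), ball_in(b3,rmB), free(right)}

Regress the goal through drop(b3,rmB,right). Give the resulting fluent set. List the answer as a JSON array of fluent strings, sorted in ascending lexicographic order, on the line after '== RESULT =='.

Compute (G \ add) ∪ pre:
  G ∩ del = {}  (empty — regression defined)
  G \ add = {ball_in(b1,rmC), ball_in(b3,rmB), free(right)} \ {ball_in(b3,rmB), free(right)} = {ball_in(b1,rmC)}
  ∪ pre   = {ball_in(b1,rmC)} ∪ {carry(b3,right), robot_in(rmB)}
          = {ball_in(b1,rmC), carry(b3,right), robot_in(rmB)}

== RESULT ==
["ball_in(b1,rmC)", "carry(b3,right)", "robot_in(rmB)"]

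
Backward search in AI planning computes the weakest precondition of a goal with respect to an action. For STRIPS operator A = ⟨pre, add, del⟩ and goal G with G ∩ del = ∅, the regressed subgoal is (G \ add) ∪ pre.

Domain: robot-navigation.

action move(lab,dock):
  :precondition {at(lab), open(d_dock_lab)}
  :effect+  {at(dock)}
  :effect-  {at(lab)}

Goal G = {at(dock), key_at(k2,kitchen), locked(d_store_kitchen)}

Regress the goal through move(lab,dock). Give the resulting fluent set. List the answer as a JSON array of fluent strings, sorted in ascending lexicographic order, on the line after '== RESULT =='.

Regress:
  G ∩ del = {}  (empty — regression defined)
  G \ add = {at(dock), key_at(k2,kitchen), locked(d_store_kitchen)} \ {at(dock)} = {key_at(k2,kitchen), locked(d_store_kitchen)}
  ∪ pre   = {key_at(k2,kitchen), locked(d_store_kitchen)} ∪ {at(lab), open(d_dock_lab)}
          = {at(lab), key_at(k2,kitchen), locked(d_store_kitchen), open(d_dock_lab)}

== RESULT ==
["at(lab)", "key_at(k2,kitchen)", "locked(d_store_kitchen)", "open(d_dock_lab)"]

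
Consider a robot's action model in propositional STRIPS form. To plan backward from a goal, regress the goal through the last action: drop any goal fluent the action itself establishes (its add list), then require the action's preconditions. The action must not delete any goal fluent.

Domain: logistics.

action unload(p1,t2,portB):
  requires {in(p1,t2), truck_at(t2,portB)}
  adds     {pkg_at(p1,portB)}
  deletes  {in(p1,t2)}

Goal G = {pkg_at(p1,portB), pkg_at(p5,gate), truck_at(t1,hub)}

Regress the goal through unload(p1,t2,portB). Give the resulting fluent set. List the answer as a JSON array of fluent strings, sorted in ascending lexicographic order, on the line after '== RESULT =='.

Compute (G \ add) ∪ pre:
  G ∩ del = {}  (empty — regression defined)
  G \ add = {pkg_at(p1,portB), pkg_at(p5,gate), truck_at(t1,hub)} \ {pkg_at(p1,portB)} = {pkg_at(p5,gate), truck_at(t1,hub)}
  ∪ pre   = {pkg_at(p5,gate), truck_at(t1,hub)} ∪ {in(p1,t2), truck_at(t2,portB)}
          = {in(p1,t2), pkg_at(p5,gate), truck_at(t1,hub), truck_at(t2,portB)}

== RESULT ==
["in(p1,t2)", "pkg_at(p5,gate)", "truck_at(t1,hub)", "truck_at(t2,portB)"]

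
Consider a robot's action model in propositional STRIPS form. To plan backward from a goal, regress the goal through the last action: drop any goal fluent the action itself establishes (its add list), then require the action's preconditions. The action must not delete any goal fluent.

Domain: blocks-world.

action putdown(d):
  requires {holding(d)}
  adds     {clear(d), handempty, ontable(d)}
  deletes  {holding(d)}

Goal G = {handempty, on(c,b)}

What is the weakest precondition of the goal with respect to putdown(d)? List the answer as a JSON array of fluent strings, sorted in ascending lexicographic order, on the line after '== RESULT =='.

Compute (G \ add) ∪ pre:
  G ∩ del = {}  (empty — regression defined)
  G \ add = {handempty, on(c,b)} \ {clear(d), handempty, ontable(d)} = {on(c,b)}
  ∪ pre   = {on(c,b)} ∪ {holding(d)}
          = {holding(d), on(c,b)}

== RESULT ==
["holding(d)", "on(c,b)"]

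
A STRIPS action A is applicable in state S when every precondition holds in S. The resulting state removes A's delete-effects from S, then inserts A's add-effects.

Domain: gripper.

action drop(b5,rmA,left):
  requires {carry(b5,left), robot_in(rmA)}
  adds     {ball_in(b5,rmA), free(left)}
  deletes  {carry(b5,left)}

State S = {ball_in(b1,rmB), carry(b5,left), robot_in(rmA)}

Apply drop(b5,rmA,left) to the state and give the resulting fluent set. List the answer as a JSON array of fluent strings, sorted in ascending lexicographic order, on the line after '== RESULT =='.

Progress:
  pre ⊆ S: {carry(b5,left), robot_in(rmA)} ⊆ S  — applicable
  S \ del = {ball_in(b1,rmB), robot_in(rmA)}
  ∪ add   = {ball_in(b1,rmB), ball_in(b5,rmA), free(left), robot_in(rmA)}

== RESULT ==
["ball_in(b1,rmB)", "ball_in(b5,rmA)", "free(left)", "robot_in(rmA)"]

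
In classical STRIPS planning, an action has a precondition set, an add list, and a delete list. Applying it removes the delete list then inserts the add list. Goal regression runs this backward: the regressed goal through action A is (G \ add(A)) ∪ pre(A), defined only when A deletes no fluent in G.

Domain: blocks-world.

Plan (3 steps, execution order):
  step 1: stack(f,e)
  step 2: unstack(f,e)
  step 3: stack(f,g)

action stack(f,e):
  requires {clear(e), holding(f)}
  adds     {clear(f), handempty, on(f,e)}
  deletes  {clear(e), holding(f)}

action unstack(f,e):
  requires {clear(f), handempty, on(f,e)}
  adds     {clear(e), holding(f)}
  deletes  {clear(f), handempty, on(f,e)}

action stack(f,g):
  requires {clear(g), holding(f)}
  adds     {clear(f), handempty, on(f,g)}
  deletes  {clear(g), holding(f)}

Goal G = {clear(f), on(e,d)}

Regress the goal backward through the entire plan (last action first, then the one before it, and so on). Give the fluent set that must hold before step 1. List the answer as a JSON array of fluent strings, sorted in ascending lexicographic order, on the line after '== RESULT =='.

Work backward from the goal:
  through step 3 (stack(f,g)): drop {clear(f)}, keep {on(e,d)}, require {clear(g), holding(f)}
    → {clear(g), holding(f), on(e,d)}
  through step 2 (unstack(f,e)): drop {holding(f)}, keep {clear(g), on(e,d)}, require {clear(f), handempty, on(f,e)}
    → {clear(f), clear(g), handempty, on(e,d), on(f,e)}
  through step 1 (stack(f,e)): drop {clear(f), handempty, on(f,e)}, keep {clear(g), on(e,d)}, require {clear(e), holding(f)}
    → {clear(e), clear(g), holding(f), on(e,d)}

== RESULT ==
["clear(e)", "clear(g)", "holding(f)", "on(e,d)"]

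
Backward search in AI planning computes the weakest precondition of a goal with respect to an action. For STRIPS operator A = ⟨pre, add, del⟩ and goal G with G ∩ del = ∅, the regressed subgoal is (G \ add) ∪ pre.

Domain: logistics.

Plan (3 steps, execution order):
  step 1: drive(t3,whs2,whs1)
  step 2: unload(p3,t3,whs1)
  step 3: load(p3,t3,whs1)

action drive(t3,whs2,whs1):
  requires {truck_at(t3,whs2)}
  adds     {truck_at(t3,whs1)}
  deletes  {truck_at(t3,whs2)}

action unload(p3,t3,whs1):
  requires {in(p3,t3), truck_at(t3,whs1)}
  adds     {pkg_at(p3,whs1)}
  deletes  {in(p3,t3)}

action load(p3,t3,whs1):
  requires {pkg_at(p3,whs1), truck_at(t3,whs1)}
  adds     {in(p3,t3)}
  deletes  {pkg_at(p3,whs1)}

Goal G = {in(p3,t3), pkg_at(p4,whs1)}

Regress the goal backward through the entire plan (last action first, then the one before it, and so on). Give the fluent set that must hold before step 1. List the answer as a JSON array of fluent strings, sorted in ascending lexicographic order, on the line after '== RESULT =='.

Regress step by step:
  through step 3 (load(p3,t3,whs1)): drop {in(p3,t3)}, keep {pkg_at(p4,whs1)}, require {pkg_at(p3,whs1), truck_at(t3,whs1)}
    → {pkg_at(p3,whs1), pkg_at(p4,whs1), truck_at(t3,whs1)}
  through step 2 (unload(p3,t3,whs1)): drop {pkg_at(p3,whs1)}, keep {pkg_at(p4,whs1), truck_at(t3,whs1)}, require {in(p3,t3), truck_at(t3,whs1)}
    → {in(p3,t3), pkg_at(p4,whs1), truck_at(t3,whs1)}
  through step 1 (drive(t3,whs2,whs1)): drop {truck_at(t3,whs1)}, keep {in(p3,t3), pkg_at(p4,whs1)}, require {truck_at(t3,whs2)}
    → {in(p3,t3), pkg_at(p4,whs1), truck_at(t3,whs2)}

== RESULT ==
["in(p3,t3)", "pkg_at(p4,whs1)", "truck_at(t3,whs2)"]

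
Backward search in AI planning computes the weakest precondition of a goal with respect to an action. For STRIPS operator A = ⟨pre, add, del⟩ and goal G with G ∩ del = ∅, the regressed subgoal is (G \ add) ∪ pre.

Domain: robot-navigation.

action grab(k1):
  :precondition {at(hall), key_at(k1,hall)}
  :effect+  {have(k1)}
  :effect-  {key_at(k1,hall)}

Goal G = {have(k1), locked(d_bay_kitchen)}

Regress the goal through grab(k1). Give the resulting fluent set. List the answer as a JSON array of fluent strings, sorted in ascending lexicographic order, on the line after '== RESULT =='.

Regress:
  G ∩ del = {}  (empty — regression defined)
  G \ add = {have(k1), locked(d_bay_kitchen)} \ {have(k1)} = {locked(d_bay_kitchen)}
  ∪ pre   = {locked(d_bay_kitchen)} ∪ {at(hall), key_at(k1,hall)}
          = {at(hall), key_at(k1,hall), locked(d_bay_kitchen)}

== RESULT ==
["at(hall)", "key_at(k1,hall)", "locked(d_bay_kitchen)"]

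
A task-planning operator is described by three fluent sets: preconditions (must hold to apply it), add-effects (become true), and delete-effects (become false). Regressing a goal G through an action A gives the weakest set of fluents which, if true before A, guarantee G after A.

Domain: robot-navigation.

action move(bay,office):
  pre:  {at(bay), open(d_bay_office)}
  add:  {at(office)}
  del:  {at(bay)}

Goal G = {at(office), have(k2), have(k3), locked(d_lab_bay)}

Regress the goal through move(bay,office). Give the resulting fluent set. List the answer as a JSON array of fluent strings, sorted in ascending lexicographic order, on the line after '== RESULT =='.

Regress:
  G ∩ del = {}  (empty — regression defined)
  G \ add = {at(office), have(k2), have(k3), locked(d_lab_bay)} \ {at(office)} = {have(k2), have(k3), locked(d_lab_bay)}
  ∪ pre   = {have(k2), have(k3), locked(d_lab_bay)} ∪ {at(bay), open(d_bay_office)}
          = {at(bay), have(k2), have(k3), locked(d_lab_bay), open(d_bay_office)}

== RESULT ==
["at(bay)", "have(k2)", "have(k3)", "locked(d_lab_bay)", "open(d_bay_office)"]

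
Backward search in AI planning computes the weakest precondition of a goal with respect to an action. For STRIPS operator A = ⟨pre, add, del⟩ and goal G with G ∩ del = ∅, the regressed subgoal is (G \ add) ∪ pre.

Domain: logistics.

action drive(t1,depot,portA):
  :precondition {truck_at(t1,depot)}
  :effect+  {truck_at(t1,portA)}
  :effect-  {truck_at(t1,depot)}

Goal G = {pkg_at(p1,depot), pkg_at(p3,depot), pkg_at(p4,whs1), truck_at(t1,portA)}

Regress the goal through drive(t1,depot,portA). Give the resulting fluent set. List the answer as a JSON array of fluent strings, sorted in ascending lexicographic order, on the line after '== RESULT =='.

Compute (G \ add) ∪ pre:
  G ∩ del = {}  (empty — regression defined)
  G \ add = {pkg_at(p1,depot), pkg_at(p3,depot), pkg_at(p4,whs1), truck_at(t1,portA)} \ {truck_at(t1,portA)} = {pkg_at(p1,depot), pkg_at(p3,depot), pkg_at(p4,whs1)}
  ∪ pre   = {pkg_at(p1,depot), pkg_at(p3,depot), pkg_at(p4,whs1)} ∪ {truck_at(t1,depot)}
          = {pkg_at(p1,depot), pkg_at(p3,depot), pkg_at(p4,whs1), truck_at(t1,depot)}

== RESULT ==
["pkg_at(p1,depot)", "pkg_at(p3,depot)", "pkg_at(p4,whs1)", "truck_at(t1,depot)"]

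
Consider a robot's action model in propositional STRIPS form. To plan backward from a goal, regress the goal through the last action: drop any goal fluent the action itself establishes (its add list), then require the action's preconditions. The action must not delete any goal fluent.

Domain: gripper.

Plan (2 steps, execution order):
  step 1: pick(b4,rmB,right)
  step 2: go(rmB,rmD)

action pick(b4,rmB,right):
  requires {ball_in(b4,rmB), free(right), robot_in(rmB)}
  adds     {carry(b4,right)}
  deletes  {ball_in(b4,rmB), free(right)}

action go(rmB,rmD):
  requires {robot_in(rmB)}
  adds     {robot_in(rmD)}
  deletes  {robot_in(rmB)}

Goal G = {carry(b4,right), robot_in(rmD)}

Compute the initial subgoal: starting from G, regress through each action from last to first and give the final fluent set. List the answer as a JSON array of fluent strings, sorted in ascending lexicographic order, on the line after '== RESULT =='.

Work backward from the goal:
  through step 2 (go(rmB,rmD)): drop {robot_in(rmD)}, keep {carry(b4,right)}, require {robot_in(rmB)}
    → {carry(b4,right), robot_in(rmB)}
  through step 1 (pick(b4,rmB,right)): drop {carry(b4,right)}, keep {robot_in(rmB)}, require {ball_in(b4,rmB), free(right), robot_in(rmB)}
    → {ball_in(b4,rmB), free(right), robot_in(rmB)}

== RESULT ==
["ball_in(b4,rmB)", "free(right)", "robot_in(rmB)"]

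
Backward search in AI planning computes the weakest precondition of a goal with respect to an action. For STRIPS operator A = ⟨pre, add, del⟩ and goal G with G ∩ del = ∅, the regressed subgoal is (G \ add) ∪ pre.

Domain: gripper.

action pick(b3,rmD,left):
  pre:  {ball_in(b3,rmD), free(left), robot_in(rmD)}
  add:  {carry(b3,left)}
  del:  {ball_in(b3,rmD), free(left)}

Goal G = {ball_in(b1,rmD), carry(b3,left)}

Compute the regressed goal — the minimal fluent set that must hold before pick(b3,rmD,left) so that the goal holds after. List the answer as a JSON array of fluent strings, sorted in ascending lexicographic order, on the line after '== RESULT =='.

Compute (G \ add) ∪ pre:
  G ∩ del = {}  (empty — regression defined)
  G \ add = {ball_in(b1,rmD), carry(b3,left)} \ {carry(b3,left)} = {ball_in(b1,rmD)}
  ∪ pre   = {ball_in(b1,rmD)} ∪ {ball_in(b3,rmD), free(left), robot_in(rmD)}
          = {ball_in(b1,rmD), ball_in(b3,rmD), free(left), robot_in(rmD)}

== RESULT ==
["ball_in(b1,rmD)", "ball_in(b3,rmD)", "free(left)", "robot_in(rmD)"]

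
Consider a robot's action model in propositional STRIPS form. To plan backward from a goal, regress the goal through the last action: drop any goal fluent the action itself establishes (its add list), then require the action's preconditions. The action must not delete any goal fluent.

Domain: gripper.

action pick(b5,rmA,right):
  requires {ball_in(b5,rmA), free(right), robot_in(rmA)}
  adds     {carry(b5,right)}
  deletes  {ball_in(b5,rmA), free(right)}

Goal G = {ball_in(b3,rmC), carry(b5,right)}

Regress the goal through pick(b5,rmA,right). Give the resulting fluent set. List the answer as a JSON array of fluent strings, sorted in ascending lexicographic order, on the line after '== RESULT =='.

Compute (G \ add) ∪ pre:
  G ∩ del = {}  (empty — regression defined)
  G \ add = {ball_in(b3,rmC), carry(b5,right)} \ {carry(b5,right)} = {ball_in(b3,rmC)}
  ∪ pre   = {ball_in(b3,rmC)} ∪ {ball_in(b5,rmA), free(right), robot_in(rmA)}
          = {ball_in(b3,rmC), ball_in(b5,rmA), free(right), robot_in(rmA)}

== RESULT ==
["ball_in(b3,rmC)", "ball_in(b5,rmA)", "free(right)", "robot_in(rmA)"]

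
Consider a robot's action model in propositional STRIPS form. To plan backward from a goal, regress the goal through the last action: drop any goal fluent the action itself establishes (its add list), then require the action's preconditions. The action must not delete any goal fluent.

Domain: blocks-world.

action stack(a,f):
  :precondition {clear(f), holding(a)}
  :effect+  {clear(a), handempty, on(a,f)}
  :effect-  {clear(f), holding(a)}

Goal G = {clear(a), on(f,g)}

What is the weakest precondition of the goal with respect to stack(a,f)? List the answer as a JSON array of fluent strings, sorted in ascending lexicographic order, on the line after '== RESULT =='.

Regress:
  G ∩ del = {}  (empty — regression defined)
  G \ add = {clear(a), on(f,g)} \ {clear(a), handempty, on(a,f)} = {on(f,g)}
  ∪ pre   = {on(f,g)} ∪ {clear(f), holding(a)}
          = {clear(f), holding(a), on(f,g)}

== RESULT ==
["clear(f)", "holding(a)", "on(f,g)"]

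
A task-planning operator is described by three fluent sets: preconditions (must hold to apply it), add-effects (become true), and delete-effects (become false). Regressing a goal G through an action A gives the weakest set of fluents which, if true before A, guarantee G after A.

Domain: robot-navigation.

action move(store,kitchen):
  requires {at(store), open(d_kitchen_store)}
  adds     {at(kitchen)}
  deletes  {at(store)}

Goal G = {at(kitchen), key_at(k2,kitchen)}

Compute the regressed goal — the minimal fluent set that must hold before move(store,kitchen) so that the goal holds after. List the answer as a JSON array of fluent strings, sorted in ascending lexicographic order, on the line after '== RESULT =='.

Compute (G \ add) ∪ pre:
  G ∩ del = {}  (empty — regression defined)
  G \ add = {at(kitchen), key_at(k2,kitchen)} \ {at(kitchen)} = {key_at(k2,kitchen)}
  ∪ pre   = {key_at(k2,kitchen)} ∪ {at(store), open(d_kitchen_store)}
          = {at(store), key_at(k2,kitchen), open(d_kitchen_store)}

== RESULT ==
["at(store)", "key_at(k2,kitchen)", "open(d_kitchen_store)"]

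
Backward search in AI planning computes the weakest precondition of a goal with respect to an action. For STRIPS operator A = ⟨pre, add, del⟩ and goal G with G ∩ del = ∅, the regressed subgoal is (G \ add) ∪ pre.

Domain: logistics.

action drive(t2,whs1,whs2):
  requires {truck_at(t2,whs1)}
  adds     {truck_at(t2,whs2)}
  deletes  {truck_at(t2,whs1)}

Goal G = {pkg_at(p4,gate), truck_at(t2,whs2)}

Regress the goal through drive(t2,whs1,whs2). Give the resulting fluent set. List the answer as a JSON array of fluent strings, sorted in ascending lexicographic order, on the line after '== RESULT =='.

Regress:
  G ∩ del = {}  (empty — regression defined)
  G \ add = {pkg_at(p4,gate), truck_at(t2,whs2)} \ {truck_at(t2,whs2)} = {pkg_at(p4,gate)}
  ∪ pre   = {pkg_at(p4,gate)} ∪ {truck_at(t2,whs1)}
          = {pkg_at(p4,gate), truck_at(t2,whs1)}

== RESULT ==
["pkg_at(p4,gate)", "truck_at(t2,whs1)"]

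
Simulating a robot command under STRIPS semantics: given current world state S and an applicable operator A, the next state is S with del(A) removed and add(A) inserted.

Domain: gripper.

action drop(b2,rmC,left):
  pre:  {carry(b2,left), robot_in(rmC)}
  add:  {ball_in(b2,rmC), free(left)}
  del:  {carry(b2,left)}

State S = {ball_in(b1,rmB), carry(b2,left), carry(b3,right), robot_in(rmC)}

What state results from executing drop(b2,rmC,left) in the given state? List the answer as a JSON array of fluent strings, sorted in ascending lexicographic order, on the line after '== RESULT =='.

Compute (S \ del) ∪ add:
  pre ⊆ S: {carry(b2,left), robot_in(rmC)} ⊆ S  — applicable
  S \ del = {ball_in(b1,rmB), carry(b3,right), robot_in(rmC)}
  ∪ add   = {ball_in(b1,rmB), ball_in(b2,rmC), carry(b3,right), free(left), robot_in(rmC)}

== RESULT ==
["ball_in(b1,rmB)", "ball_in(b2,rmC)", "carry(b3,right)", "free(left)", "robot_in(rmC)"]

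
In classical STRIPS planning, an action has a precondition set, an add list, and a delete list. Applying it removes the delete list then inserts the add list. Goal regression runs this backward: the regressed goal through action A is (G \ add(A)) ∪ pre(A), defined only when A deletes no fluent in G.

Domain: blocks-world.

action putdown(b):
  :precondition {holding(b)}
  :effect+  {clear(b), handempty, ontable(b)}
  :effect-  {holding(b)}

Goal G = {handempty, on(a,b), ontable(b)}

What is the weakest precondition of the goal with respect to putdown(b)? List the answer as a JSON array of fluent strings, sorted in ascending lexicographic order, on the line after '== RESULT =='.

Regress:
  G ∩ del = {}  (empty — regression defined)
  G \ add = {handempty, on(a,b), ontable(b)} \ {clear(b), handempty, ontable(b)} = {on(a,b)}
  ∪ pre   = {on(a,b)} ∪ {holding(b)}
          = {holding(b), on(a,b)}

== RESULT ==
["holding(b)", "on(a,b)"]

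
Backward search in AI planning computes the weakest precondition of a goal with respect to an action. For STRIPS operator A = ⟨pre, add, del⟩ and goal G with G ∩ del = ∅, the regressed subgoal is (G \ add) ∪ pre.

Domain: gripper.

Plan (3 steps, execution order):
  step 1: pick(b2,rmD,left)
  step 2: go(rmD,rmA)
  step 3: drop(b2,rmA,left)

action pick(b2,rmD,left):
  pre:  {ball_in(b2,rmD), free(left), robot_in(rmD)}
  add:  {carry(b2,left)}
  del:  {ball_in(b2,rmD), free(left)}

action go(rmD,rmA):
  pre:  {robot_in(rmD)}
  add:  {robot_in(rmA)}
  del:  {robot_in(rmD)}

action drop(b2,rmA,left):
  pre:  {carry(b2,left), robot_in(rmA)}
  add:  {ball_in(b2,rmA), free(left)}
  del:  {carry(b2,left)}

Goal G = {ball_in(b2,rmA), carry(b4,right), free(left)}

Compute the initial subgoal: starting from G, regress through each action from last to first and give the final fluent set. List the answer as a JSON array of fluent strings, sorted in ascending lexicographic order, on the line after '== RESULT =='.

Work backward from the goal:
  through step 3 (drop(b2,rmA,left)): drop {ball_in(b2,rmA), free(left)}, keep {carry(b4,right)}, require {carry(b2,left), robot_in(rmA)}
    → {carry(b2,left), carry(b4,right), robot_in(rmA)}
  through step 2 (go(rmD,rmA)): drop {robot_in(rmA)}, keep {carry(b2,left), carry(b4,right)}, require {robot_in(rmD)}
    → {carry(b2,left), carry(b4,right), robot_in(rmD)}
  through step 1 (pick(b2,rmD,left)): drop {carry(b2,left)}, keep {carry(b4,right), robot_in(rmD)}, require {ball_in(b2,rmD), free(left), robot_in(rmD)}
    → {ball_in(b2,rmD), carry(b4,right), free(left), robot_in(rmD)}

== RESULT ==
["ball_in(b2,rmD)", "carry(b4,right)", "free(left)", "robot_in(rmD)"]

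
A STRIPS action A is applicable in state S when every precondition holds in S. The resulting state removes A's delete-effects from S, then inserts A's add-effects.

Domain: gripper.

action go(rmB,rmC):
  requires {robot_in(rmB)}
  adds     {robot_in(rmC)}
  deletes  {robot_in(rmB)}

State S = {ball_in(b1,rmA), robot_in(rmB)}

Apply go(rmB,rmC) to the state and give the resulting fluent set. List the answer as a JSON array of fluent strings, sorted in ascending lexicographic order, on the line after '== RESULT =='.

Progress:
  pre ⊆ S: {robot_in(rmB)} ⊆ S  — applicable
  S \ del = {ball_in(b1,rmA)}
  ∪ add   = {ball_in(b1,rmA), robot_in(rmC)}

== RESULT ==
["ball_in(b1,rmA)", "robot_in(rmC)"]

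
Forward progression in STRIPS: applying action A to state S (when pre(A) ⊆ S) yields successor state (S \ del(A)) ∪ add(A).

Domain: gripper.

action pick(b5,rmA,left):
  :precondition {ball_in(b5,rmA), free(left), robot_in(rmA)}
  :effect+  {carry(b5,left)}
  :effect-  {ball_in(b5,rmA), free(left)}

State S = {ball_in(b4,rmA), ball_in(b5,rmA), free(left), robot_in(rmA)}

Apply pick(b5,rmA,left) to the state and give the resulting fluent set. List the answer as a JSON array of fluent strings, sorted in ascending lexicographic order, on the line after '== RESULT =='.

Progress:
  pre ⊆ S: {ball_in(b5,rmA), free(left), robot_in(rmA)} ⊆ S  — applicable
  S \ del = {ball_in(b4,rmA), robot_in(rmA)}
  ∪ add   = {ball_in(b4,rmA), carry(b5,left), robot_in(rmA)}

== RESULT ==
["ball_in(b4,rmA)", "carry(b5,left)", "robot_in(rmA)"]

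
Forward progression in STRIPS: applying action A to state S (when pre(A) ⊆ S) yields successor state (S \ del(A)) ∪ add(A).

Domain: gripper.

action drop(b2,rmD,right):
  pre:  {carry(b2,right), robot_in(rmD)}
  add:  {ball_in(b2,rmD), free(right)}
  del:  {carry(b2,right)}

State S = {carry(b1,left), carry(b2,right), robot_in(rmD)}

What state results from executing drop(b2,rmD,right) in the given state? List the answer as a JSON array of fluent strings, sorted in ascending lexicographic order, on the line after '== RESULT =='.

Progress:
  pre ⊆ S: {carry(b2,right), robot_in(rmD)} ⊆ S  — applicable
  S \ del = {carry(b1,left), robot_in(rmD)}
  ∪ add   = {ball_in(b2,rmD), carry(b1,left), free(right), robot_in(rmD)}

== RESULT ==
["ball_in(b2,rmD)", "carry(b1,left)", "free(right)", "robot_in(rmD)"]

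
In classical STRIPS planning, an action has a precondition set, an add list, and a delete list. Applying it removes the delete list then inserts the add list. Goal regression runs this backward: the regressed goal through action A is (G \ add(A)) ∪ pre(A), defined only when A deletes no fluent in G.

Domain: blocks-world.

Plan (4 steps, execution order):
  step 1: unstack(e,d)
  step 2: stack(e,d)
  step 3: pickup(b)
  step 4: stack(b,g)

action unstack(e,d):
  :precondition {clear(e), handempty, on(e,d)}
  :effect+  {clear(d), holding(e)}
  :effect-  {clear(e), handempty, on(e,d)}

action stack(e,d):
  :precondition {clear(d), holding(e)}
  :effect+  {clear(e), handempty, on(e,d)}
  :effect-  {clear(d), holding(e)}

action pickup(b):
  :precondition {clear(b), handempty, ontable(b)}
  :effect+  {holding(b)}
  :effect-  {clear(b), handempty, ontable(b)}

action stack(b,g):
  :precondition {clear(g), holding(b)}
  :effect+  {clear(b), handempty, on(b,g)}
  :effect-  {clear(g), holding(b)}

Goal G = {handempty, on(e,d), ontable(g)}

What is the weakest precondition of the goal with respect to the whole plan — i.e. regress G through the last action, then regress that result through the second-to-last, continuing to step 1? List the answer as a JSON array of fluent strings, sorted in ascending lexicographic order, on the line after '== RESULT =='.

Regress step by step:
  through step 4 (stack(b,g)): drop {handempty}, keep {on(e,d), ontable(g)}, require {clear(g), holding(b)}
    → {clear(g), holding(b), on(e,d), ontable(g)}
  through step 3 (pickup(b)): drop {holding(b)}, keep {clear(g), on(e,d), ontable(g)}, require {clear(b), handempty, ontable(b)}
    → {clear(b), clear(g), handempty, on(e,d), ontable(b), ontable(g)}
  through step 2 (stack(e,d)): drop {handempty, on(e,d)}, keep {clear(b), clear(g), ontable(b), ontable(g)}, require {clear(d), holding(e)}
    → {clear(b), clear(d), clear(g), holding(e), ontable(b), ontable(g)}
  through step 1 (unstack(e,d)): drop {clear(d), holding(e)}, keep {clear(b), clear(g), ontable(b), ontable(g)}, require {clear(e), handempty, on(e,d)}
    → {clear(b), clear(e), clear(g), handempty, on(e,d), ontable(b), ontable(g)}

== RESULT ==
["clear(b)", "clear(e)", "clear(g)", "handempty", "on(e,d)", "ontable(b)", "ontable(g)"]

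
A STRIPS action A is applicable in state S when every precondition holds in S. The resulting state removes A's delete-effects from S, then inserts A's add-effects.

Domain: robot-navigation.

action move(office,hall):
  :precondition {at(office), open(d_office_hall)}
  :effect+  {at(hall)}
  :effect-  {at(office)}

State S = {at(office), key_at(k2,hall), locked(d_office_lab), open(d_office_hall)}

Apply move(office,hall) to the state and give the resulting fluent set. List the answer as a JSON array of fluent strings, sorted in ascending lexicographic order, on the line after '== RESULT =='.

Progress:
  pre ⊆ S: {at(office), open(d_office_hall)} ⊆ S  — applicable
  S \ del = {key_at(k2,hall), locked(d_office_lab), open(d_office_hall)}
  ∪ add   = {at(hall), key_at(k2,hall), locked(d_office_lab), open(d_office_hall)}

== RESULT ==
["at(hall)", "key_at(k2,hall)", "locked(d_office_lab)", "open(d_office_hall)"]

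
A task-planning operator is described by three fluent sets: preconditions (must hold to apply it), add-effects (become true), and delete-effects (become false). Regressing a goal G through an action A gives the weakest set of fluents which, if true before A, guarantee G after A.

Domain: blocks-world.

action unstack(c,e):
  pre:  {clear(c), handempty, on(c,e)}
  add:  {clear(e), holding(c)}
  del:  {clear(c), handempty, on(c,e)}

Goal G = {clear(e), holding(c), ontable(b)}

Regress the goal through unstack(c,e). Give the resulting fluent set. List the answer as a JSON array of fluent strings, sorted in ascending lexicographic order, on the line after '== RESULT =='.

Regress:
  G ∩ del = {}  (empty — regression defined)
  G \ add = {clear(e), holding(c), ontable(b)} \ {clear(e), holding(c)} = {ontable(b)}
  ∪ pre   = {ontable(b)} ∪ {clear(c), handempty, on(c,e)}
          = {clear(c), handempty, on(c,e), ontable(b)}

== RESULT ==
["clear(c)", "handempty", "on(c,e)", "ontable(b)"]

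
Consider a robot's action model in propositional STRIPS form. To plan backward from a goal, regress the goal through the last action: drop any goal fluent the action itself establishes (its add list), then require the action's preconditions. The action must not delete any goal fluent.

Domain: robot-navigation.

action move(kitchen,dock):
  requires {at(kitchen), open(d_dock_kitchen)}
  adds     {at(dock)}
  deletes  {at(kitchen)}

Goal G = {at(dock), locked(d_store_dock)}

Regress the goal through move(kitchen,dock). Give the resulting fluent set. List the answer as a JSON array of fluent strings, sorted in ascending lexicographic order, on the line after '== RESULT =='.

Compute (G \ add) ∪ pre:
  G ∩ del = {}  (empty — regression defined)
  G \ add = {at(dock), locked(d_store_dock)} \ {at(dock)} = {locked(d_store_dock)}
  ∪ pre   = {locked(d_store_dock)} ∪ {at(kitchen), open(d_dock_kitchen)}
          = {at(kitchen), locked(d_store_dock), open(d_dock_kitchen)}

== RESULT ==
["at(kitchen)", "locked(d_store_dock)", "open(d_dock_kitchen)"]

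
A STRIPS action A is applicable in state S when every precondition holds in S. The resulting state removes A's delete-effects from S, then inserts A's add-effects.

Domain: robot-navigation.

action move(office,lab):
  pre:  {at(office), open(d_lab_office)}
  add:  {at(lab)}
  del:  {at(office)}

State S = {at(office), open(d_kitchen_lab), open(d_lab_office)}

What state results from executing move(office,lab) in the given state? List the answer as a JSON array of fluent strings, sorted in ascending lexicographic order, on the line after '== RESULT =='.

Compute (S \ del) ∪ add:
  pre ⊆ S: {at(office), open(d_lab_office)} ⊆ S  — applicable
  S \ del = {open(d_kitchen_lab), open(d_lab_office)}
  ∪ add   = {at(lab), open(d_kitchen_lab), open(d_lab_office)}

== RESULT ==
["at(lab)", "open(d_kitchen_lab)", "open(d_lab_office)"]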